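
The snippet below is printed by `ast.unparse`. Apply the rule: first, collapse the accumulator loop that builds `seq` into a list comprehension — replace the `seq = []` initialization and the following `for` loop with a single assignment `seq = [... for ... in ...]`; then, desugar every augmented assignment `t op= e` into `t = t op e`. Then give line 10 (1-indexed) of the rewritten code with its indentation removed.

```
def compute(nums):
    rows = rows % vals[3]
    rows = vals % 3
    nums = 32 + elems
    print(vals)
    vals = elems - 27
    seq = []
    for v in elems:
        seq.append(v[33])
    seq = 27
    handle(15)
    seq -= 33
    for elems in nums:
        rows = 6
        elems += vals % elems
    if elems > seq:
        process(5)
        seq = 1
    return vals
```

Transformed code:
def compute(nums):
    rows = rows % vals[3]
    rows = vals % 3
    nums = 32 + elems
    print(vals)
    vals = elems - 27
    seq = [v[33] for v in elems]
    seq = 27
    handle(15)
    seq = seq - 33
    for elems in nums:
        rows = 6
        elems = elems + vals % elems
    if elems > seq:
        process(5)
        seq = 1
    return vals

seq = seq - 33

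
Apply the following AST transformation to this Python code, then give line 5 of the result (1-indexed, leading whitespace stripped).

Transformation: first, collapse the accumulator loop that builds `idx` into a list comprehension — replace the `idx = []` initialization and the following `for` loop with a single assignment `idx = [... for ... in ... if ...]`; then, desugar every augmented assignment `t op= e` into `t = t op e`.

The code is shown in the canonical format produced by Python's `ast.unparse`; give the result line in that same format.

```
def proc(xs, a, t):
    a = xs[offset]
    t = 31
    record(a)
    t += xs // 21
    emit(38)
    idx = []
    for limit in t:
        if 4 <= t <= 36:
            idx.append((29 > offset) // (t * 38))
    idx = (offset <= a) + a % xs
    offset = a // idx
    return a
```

t = t + xs // 21

Transformed code:
def proc(xs, a, t):
    a = xs[offset]
    t = 31
    record(a)
    t = t + xs // 21
    emit(38)
    idx = [(29 > offset) // (t * 38) for limit in t if 4 <= t <= 36]
    idx = (offset <= a) + a % xs
    offset = a // idx
    return a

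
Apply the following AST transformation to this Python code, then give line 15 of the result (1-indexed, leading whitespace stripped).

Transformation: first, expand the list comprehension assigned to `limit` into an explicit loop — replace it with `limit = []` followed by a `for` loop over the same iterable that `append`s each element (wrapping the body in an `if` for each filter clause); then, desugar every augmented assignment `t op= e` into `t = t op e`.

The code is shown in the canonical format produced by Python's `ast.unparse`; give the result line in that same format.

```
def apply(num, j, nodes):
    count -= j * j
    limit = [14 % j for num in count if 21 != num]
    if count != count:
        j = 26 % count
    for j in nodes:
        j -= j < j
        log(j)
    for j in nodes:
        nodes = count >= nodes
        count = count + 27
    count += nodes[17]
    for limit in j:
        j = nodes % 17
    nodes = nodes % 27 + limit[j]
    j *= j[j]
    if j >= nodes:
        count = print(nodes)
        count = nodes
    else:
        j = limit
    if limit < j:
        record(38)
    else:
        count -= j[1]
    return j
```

Transformed code:
def apply(num, j, nodes):
    count = count - j * j
    limit = []
    for num in count:
        if 21 != num:
            limit.append(14 % j)
    if count != count:
        j = 26 % count
    for j in nodes:
        j = j - (j < j)
        log(j)
    for j in nodes:
        nodes = count >= nodes
        count = count + 27
    count = count + nodes[17]
    for limit in j:
        j = nodes % 17
    nodes = nodes % 27 + limit[j]
    j = j * j[j]
    if j >= nodes:
        count = print(nodes)
        count = nodes
    else:
        j = limit
    if limit < j:
        record(38)
    else:
        count = count - j[1]
    return j

count = count + nodes[17]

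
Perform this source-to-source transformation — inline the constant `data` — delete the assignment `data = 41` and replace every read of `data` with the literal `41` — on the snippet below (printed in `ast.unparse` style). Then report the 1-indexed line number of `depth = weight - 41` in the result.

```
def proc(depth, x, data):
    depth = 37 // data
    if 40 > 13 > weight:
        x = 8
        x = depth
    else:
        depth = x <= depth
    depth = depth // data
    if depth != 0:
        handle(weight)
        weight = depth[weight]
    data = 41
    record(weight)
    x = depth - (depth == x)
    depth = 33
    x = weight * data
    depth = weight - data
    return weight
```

16

Transformed code:
def proc(depth, x, data):
    depth = 37 // 41
    if 40 > 13 > weight:
        x = 8
        x = depth
    else:
        depth = x <= depth
    depth = depth // 41
    if depth != 0:
        handle(weight)
        weight = depth[weight]
    record(weight)
    x = depth - (depth == x)
    depth = 33
    x = weight * 41
    depth = weight - 41
    return weight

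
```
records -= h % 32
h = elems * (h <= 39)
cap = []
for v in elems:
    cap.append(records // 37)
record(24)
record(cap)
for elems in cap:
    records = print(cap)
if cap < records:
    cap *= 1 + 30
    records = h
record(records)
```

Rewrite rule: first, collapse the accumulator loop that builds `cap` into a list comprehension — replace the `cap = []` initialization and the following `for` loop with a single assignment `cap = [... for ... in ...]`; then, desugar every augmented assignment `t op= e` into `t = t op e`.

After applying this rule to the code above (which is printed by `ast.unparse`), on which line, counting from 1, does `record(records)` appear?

Transformed code:
records = records - h % 32
h = elems * (h <= 39)
cap = [records // 37 for v in elems]
record(24)
record(cap)
for elems in cap:
    records = print(cap)
if cap < records:
    cap = cap * (1 + 30)
    records = h
record(records)

11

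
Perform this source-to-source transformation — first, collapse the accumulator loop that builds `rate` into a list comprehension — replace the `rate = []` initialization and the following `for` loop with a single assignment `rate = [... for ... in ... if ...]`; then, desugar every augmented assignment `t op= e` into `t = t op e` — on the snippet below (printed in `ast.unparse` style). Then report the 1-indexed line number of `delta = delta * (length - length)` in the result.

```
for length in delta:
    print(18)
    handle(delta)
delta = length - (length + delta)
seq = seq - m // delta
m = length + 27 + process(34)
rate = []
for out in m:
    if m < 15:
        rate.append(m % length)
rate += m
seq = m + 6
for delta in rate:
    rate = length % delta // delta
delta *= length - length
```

Transformed code:
for length in delta:
    print(18)
    handle(delta)
delta = length - (length + delta)
seq = seq - m // delta
m = length + 27 + process(34)
rate = [m % length for out in m if m < 15]
rate = rate + m
seq = m + 6
for delta in rate:
    rate = length % delta // delta
delta = delta * (length - length)

12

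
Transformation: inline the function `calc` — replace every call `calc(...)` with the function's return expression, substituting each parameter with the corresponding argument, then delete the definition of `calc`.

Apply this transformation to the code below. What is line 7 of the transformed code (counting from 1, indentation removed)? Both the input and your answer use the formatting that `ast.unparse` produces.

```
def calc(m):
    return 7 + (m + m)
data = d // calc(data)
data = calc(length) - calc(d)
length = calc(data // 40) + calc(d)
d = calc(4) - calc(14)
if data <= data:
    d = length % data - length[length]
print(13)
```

print(13)

Transformed code:
data = d // (7 + (data + data))
data = 7 + (length + length) - (7 + (d + d))
length = 7 + (data // 40 + data // 40) + (7 + (d + d))
d = 7 + (4 + 4) - (7 + (14 + 14))
if data <= data:
    d = length % data - length[length]
print(13)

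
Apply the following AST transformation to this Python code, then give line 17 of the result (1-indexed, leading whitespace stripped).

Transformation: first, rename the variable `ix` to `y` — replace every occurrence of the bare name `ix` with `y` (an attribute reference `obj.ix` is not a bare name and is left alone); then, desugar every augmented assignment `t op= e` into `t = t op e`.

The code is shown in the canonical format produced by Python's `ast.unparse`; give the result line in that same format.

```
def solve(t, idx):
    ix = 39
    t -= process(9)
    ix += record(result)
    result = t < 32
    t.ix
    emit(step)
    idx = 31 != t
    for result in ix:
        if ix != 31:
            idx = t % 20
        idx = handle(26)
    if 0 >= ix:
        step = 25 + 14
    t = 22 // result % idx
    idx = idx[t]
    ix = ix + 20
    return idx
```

Transformed code:
def solve(t, idx):
    y = 39
    t = t - process(9)
    y = y + record(result)
    result = t < 32
    t.ix
    emit(step)
    idx = 31 != t
    for result in y:
        if y != 31:
            idx = t % 20
        idx = handle(26)
    if 0 >= y:
        step = 25 + 14
    t = 22 // result % idx
    idx = idx[t]
    y = y + 20
    return idx

y = y + 20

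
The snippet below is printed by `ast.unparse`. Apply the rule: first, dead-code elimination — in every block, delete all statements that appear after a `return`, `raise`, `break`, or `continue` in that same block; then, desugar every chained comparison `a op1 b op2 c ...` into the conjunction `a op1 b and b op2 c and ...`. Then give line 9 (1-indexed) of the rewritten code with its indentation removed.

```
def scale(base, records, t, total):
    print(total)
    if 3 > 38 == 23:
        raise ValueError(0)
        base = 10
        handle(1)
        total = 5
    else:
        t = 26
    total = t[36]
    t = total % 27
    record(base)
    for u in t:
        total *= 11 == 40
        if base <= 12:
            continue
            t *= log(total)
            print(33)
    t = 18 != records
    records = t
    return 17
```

record(base)

Transformed code:
def scale(base, records, t, total):
    print(total)
    if 3 > 38 and 38 == 23:
        raise ValueError(0)
    else:
        t = 26
    total = t[36]
    t = total % 27
    record(base)
    for u in t:
        total *= 11 == 40
        if base <= 12:
            continue
    t = 18 != records
    records = t
    return 17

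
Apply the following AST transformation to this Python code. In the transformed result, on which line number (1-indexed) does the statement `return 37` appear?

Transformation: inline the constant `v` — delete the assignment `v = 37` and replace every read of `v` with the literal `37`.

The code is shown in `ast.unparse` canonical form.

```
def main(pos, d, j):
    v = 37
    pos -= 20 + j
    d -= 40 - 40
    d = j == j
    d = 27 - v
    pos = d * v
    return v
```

Transformed code:
def main(pos, d, j):
    pos -= 20 + j
    d -= 40 - 40
    d = j == j
    d = 27 - 37
    pos = d * 37
    return 37

7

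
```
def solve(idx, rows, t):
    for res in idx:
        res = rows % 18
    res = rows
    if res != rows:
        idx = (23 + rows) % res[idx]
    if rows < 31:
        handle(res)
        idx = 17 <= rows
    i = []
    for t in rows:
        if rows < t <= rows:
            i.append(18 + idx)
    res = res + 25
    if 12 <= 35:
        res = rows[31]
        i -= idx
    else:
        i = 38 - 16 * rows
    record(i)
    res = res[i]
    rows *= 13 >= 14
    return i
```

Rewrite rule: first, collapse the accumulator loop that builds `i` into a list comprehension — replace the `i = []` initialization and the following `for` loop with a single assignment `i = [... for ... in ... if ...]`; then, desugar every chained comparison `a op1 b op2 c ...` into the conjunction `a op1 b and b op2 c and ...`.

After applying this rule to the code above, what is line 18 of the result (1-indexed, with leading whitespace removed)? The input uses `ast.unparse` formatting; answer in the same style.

Transformed code:
def solve(idx, rows, t):
    for res in idx:
        res = rows % 18
    res = rows
    if res != rows:
        idx = (23 + rows) % res[idx]
    if rows < 31:
        handle(res)
        idx = 17 <= rows
    i = [18 + idx for t in rows if rows < t and t <= rows]
    res = res + 25
    if 12 <= 35:
        res = rows[31]
        i -= idx
    else:
        i = 38 - 16 * rows
    record(i)
    res = res[i]
    rows *= 13 >= 14
    return i

res = res[i]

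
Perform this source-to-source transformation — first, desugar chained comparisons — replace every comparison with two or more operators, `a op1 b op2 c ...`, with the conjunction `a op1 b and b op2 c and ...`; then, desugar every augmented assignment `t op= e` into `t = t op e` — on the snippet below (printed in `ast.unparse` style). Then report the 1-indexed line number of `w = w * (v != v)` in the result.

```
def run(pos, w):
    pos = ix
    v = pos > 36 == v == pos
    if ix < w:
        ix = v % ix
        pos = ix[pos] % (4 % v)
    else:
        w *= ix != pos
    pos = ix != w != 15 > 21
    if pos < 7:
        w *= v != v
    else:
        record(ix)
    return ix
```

11

Transformed code:
def run(pos, w):
    pos = ix
    v = pos > 36 and 36 == v and (v == pos)
    if ix < w:
        ix = v % ix
        pos = ix[pos] % (4 % v)
    else:
        w = w * (ix != pos)
    pos = ix != w and w != 15 and (15 > 21)
    if pos < 7:
        w = w * (v != v)
    else:
        record(ix)
    return ix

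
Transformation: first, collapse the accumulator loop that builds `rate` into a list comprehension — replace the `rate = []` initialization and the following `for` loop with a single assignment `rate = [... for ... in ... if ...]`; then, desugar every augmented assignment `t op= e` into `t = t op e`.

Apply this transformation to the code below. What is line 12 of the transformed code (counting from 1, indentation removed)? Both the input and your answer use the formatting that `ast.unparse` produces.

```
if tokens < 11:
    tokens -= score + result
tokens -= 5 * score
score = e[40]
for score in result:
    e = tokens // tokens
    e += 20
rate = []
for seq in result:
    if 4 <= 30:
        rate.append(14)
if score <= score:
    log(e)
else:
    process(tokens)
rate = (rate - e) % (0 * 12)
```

process(tokens)

Transformed code:
if tokens < 11:
    tokens = tokens - (score + result)
tokens = tokens - 5 * score
score = e[40]
for score in result:
    e = tokens // tokens
    e = e + 20
rate = [14 for seq in result if 4 <= 30]
if score <= score:
    log(e)
else:
    process(tokens)
rate = (rate - e) % (0 * 12)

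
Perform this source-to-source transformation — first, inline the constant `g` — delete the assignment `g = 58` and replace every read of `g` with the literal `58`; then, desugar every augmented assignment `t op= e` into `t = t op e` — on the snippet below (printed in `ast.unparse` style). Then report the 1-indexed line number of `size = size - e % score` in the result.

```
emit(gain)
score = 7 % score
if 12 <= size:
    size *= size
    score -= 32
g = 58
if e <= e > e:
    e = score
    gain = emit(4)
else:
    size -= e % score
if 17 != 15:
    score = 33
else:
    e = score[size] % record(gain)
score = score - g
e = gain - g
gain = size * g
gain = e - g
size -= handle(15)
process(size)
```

Transformed code:
emit(gain)
score = 7 % score
if 12 <= size:
    size = size * size
    score = score - 32
if e <= e > e:
    e = score
    gain = emit(4)
else:
    size = size - e % score
if 17 != 15:
    score = 33
else:
    e = score[size] % record(gain)
score = score - 58
e = gain - 58
gain = size * 58
gain = e - 58
size = size - handle(15)
process(size)

10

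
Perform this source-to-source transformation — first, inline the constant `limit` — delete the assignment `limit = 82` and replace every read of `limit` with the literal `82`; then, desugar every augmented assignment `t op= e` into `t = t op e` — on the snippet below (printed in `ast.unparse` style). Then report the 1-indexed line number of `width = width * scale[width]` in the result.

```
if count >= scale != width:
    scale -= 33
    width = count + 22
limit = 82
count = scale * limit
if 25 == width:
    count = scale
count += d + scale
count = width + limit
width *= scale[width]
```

Transformed code:
if count >= scale != width:
    scale = scale - 33
    width = count + 22
count = scale * 82
if 25 == width:
    count = scale
count = count + (d + scale)
count = width + 82
width = width * scale[width]

9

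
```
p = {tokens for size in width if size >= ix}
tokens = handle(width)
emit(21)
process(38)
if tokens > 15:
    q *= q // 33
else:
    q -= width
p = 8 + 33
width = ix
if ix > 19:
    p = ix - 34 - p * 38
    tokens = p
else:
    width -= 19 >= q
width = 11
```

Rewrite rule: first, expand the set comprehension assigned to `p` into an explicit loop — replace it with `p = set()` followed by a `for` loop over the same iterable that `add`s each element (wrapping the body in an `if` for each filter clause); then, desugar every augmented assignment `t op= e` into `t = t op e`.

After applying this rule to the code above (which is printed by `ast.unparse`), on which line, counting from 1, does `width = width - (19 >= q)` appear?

18

Transformed code:
p = set()
for size in width:
    if size >= ix:
        p.add(tokens)
tokens = handle(width)
emit(21)
process(38)
if tokens > 15:
    q = q * (q // 33)
else:
    q = q - width
p = 8 + 33
width = ix
if ix > 19:
    p = ix - 34 - p * 38
    tokens = p
else:
    width = width - (19 >= q)
width = 11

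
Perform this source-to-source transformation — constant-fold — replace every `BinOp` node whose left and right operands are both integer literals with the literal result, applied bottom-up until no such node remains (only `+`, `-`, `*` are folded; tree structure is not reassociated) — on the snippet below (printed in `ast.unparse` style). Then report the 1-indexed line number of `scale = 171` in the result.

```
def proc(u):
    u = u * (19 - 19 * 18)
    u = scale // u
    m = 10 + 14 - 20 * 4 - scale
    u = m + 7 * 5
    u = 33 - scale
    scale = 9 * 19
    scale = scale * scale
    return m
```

7

Transformed code:
def proc(u):
    u = u * -323
    u = scale // u
    m = -56 - scale
    u = m + 35
    u = 33 - scale
    scale = 171
    scale = scale * scale
    return m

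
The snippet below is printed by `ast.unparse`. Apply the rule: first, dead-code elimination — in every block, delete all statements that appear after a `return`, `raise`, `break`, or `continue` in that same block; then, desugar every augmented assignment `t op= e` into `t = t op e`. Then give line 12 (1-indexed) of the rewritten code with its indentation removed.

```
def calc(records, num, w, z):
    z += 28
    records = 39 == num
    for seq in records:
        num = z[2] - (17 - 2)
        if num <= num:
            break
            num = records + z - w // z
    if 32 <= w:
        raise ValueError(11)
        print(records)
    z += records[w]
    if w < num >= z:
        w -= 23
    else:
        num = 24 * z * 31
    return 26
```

Transformed code:
def calc(records, num, w, z):
    z = z + 28
    records = 39 == num
    for seq in records:
        num = z[2] - (17 - 2)
        if num <= num:
            break
    if 32 <= w:
        raise ValueError(11)
    z = z + records[w]
    if w < num >= z:
        w = w - 23
    else:
        num = 24 * z * 31
    return 26

w = w - 23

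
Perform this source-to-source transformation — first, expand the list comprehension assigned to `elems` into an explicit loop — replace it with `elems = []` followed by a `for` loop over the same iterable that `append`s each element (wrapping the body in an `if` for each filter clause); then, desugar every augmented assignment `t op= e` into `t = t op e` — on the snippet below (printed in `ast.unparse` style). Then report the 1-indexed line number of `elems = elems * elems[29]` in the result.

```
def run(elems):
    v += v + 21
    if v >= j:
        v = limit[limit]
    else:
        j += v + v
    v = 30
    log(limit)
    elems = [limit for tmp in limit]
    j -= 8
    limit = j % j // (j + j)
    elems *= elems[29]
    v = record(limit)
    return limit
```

Transformed code:
def run(elems):
    v = v + (v + 21)
    if v >= j:
        v = limit[limit]
    else:
        j = j + (v + v)
    v = 30
    log(limit)
    elems = []
    for tmp in limit:
        elems.append(limit)
    j = j - 8
    limit = j % j // (j + j)
    elems = elems * elems[29]
    v = record(limit)
    return limit

14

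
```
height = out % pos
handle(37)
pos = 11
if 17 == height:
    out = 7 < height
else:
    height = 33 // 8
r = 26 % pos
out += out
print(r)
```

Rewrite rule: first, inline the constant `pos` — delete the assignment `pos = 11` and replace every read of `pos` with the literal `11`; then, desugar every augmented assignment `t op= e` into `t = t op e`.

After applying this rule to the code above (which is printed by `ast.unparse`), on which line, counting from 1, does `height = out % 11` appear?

1

Transformed code:
height = out % 11
handle(37)
if 17 == height:
    out = 7 < height
else:
    height = 33 // 8
r = 26 % 11
out = out + out
print(r)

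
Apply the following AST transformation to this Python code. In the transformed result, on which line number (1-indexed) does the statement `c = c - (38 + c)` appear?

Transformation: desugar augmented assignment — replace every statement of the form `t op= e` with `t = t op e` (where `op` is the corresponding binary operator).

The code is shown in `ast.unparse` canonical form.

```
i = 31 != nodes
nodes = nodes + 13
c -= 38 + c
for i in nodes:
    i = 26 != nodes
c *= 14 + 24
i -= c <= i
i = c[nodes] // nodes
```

3

Transformed code:
i = 31 != nodes
nodes = nodes + 13
c = c - (38 + c)
for i in nodes:
    i = 26 != nodes
c = c * (14 + 24)
i = i - (c <= i)
i = c[nodes] // nodes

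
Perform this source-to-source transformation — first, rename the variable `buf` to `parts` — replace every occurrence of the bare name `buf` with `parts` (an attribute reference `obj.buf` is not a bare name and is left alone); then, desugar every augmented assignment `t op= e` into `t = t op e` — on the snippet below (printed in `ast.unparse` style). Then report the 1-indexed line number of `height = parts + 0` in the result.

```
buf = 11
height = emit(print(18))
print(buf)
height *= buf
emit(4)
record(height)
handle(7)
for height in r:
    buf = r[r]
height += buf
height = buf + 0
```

11

Transformed code:
parts = 11
height = emit(print(18))
print(parts)
height = height * parts
emit(4)
record(height)
handle(7)
for height in r:
    parts = r[r]
height = height + parts
height = parts + 0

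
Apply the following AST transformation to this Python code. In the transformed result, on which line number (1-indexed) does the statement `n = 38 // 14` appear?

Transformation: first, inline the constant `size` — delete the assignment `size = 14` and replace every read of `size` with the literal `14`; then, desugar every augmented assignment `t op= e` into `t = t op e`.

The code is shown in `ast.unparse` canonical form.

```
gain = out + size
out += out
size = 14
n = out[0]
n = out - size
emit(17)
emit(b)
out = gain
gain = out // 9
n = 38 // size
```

9

Transformed code:
gain = out + 14
out = out + out
n = out[0]
n = out - 14
emit(17)
emit(b)
out = gain
gain = out // 9
n = 38 // 14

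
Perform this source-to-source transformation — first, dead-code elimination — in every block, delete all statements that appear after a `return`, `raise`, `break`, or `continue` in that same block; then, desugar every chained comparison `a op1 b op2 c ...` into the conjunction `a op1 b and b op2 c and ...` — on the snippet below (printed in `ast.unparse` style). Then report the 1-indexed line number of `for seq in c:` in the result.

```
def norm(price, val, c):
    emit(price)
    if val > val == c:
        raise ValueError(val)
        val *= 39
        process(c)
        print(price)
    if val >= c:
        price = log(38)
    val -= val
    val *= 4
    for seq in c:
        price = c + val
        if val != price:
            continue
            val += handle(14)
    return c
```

Transformed code:
def norm(price, val, c):
    emit(price)
    if val > val and val == c:
        raise ValueError(val)
    if val >= c:
        price = log(38)
    val -= val
    val *= 4
    for seq in c:
        price = c + val
        if val != price:
            continue
    return c

9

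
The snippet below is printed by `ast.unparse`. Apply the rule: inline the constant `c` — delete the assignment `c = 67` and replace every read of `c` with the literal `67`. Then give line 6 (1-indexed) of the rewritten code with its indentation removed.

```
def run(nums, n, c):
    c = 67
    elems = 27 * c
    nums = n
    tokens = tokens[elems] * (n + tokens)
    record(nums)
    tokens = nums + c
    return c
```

Transformed code:
def run(nums, n, c):
    elems = 27 * 67
    nums = n
    tokens = tokens[elems] * (n + tokens)
    record(nums)
    tokens = nums + 67
    return 67

tokens = nums + 67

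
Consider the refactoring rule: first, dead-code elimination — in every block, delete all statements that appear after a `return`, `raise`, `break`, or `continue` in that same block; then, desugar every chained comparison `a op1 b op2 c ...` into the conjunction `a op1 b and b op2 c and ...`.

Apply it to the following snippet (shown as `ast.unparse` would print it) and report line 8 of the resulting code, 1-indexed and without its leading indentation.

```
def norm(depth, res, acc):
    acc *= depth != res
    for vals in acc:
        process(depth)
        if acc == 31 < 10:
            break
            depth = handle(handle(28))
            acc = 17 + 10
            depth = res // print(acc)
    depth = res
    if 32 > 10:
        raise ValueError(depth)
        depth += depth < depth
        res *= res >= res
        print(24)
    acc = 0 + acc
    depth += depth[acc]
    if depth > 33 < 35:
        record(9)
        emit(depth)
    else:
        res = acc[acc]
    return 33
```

if 32 > 10:

Transformed code:
def norm(depth, res, acc):
    acc *= depth != res
    for vals in acc:
        process(depth)
        if acc == 31 and 31 < 10:
            break
    depth = res
    if 32 > 10:
        raise ValueError(depth)
    acc = 0 + acc
    depth += depth[acc]
    if depth > 33 and 33 < 35:
        record(9)
        emit(depth)
    else:
        res = acc[acc]
    return 33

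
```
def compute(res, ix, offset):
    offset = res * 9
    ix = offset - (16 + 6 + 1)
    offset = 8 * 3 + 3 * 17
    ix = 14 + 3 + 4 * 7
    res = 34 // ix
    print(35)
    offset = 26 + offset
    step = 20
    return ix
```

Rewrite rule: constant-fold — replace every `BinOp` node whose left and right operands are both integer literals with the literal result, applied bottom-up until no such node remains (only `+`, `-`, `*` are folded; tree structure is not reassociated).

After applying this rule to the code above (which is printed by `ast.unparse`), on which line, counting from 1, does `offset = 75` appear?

4

Transformed code:
def compute(res, ix, offset):
    offset = res * 9
    ix = offset - 23
    offset = 75
    ix = 45
    res = 34 // ix
    print(35)
    offset = 26 + offset
    step = 20
    return ix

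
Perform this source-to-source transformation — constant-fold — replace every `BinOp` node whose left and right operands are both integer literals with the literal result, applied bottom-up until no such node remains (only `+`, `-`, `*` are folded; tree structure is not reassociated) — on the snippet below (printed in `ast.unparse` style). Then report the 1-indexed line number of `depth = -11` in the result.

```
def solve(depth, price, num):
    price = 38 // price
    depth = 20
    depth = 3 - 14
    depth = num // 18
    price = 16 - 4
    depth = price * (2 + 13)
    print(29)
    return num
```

Transformed code:
def solve(depth, price, num):
    price = 38 // price
    depth = 20
    depth = -11
    depth = num // 18
    price = 12
    depth = price * 15
    print(29)
    return num

4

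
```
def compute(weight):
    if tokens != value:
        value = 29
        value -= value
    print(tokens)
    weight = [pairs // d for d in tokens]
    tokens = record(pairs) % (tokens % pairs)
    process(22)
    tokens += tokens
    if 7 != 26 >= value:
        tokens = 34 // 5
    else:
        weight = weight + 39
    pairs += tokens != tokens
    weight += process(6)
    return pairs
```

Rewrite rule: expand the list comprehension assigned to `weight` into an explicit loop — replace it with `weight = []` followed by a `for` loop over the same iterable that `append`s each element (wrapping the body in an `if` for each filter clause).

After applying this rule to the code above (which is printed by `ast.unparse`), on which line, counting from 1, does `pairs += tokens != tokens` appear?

Transformed code:
def compute(weight):
    if tokens != value:
        value = 29
        value -= value
    print(tokens)
    weight = []
    for d in tokens:
        weight.append(pairs // d)
    tokens = record(pairs) % (tokens % pairs)
    process(22)
    tokens += tokens
    if 7 != 26 >= value:
        tokens = 34 // 5
    else:
        weight = weight + 39
    pairs += tokens != tokens
    weight += process(6)
    return pairs

16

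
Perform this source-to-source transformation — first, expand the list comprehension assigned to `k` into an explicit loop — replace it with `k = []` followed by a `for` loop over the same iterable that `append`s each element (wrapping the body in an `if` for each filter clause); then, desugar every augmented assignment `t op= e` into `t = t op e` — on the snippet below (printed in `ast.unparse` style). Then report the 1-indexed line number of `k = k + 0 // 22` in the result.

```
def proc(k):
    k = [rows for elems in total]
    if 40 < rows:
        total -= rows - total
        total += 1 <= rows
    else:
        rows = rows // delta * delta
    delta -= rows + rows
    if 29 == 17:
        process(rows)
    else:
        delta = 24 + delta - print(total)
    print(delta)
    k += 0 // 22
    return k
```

16

Transformed code:
def proc(k):
    k = []
    for elems in total:
        k.append(rows)
    if 40 < rows:
        total = total - (rows - total)
        total = total + (1 <= rows)
    else:
        rows = rows // delta * delta
    delta = delta - (rows + rows)
    if 29 == 17:
        process(rows)
    else:
        delta = 24 + delta - print(total)
    print(delta)
    k = k + 0 // 22
    return k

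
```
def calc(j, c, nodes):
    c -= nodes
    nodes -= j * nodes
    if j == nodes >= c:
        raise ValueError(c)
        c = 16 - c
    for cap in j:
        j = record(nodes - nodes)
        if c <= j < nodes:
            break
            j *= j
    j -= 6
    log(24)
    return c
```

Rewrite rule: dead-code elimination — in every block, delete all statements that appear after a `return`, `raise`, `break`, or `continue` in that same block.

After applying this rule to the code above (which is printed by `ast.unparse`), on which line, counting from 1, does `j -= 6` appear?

Transformed code:
def calc(j, c, nodes):
    c -= nodes
    nodes -= j * nodes
    if j == nodes >= c:
        raise ValueError(c)
    for cap in j:
        j = record(nodes - nodes)
        if c <= j < nodes:
            break
    j -= 6
    log(24)
    return c

10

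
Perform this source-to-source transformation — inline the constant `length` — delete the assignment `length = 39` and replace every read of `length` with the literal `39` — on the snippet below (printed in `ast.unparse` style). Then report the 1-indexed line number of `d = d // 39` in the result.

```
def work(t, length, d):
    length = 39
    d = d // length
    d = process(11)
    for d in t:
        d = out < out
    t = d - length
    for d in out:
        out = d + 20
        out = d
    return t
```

Transformed code:
def work(t, length, d):
    d = d // 39
    d = process(11)
    for d in t:
        d = out < out
    t = d - 39
    for d in out:
        out = d + 20
        out = d
    return t

2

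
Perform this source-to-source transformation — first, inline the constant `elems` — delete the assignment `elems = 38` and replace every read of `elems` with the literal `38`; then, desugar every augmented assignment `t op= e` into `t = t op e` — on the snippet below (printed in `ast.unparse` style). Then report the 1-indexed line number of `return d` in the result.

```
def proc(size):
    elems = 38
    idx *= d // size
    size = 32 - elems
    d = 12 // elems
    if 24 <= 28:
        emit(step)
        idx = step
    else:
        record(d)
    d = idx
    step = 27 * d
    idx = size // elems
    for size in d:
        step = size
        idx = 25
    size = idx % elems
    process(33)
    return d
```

Transformed code:
def proc(size):
    idx = idx * (d // size)
    size = 32 - 38
    d = 12 // 38
    if 24 <= 28:
        emit(step)
        idx = step
    else:
        record(d)
    d = idx
    step = 27 * d
    idx = size // 38
    for size in d:
        step = size
        idx = 25
    size = idx % 38
    process(33)
    return d

18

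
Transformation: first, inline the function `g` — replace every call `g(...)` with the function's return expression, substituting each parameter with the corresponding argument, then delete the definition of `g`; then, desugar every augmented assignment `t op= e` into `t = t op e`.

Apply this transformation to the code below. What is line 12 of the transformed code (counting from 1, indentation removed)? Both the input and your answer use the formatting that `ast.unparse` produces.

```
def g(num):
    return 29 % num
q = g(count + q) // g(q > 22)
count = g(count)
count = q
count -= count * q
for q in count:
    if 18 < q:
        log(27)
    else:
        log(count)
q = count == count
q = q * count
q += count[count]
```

q = q + count[count]

Transformed code:
q = 29 % (count + q) // (29 % (q > 22))
count = 29 % count
count = q
count = count - count * q
for q in count:
    if 18 < q:
        log(27)
    else:
        log(count)
q = count == count
q = q * count
q = q + count[count]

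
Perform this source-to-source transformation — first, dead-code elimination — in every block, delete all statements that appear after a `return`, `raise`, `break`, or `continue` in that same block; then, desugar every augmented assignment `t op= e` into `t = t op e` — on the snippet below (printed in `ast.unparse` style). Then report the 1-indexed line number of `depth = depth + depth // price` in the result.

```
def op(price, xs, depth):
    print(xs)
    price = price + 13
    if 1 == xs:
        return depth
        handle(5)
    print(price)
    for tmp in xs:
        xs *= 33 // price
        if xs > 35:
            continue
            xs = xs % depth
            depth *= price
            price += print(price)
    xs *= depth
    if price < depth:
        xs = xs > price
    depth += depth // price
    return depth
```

Transformed code:
def op(price, xs, depth):
    print(xs)
    price = price + 13
    if 1 == xs:
        return depth
    print(price)
    for tmp in xs:
        xs = xs * (33 // price)
        if xs > 35:
            continue
    xs = xs * depth
    if price < depth:
        xs = xs > price
    depth = depth + depth // price
    return depth

14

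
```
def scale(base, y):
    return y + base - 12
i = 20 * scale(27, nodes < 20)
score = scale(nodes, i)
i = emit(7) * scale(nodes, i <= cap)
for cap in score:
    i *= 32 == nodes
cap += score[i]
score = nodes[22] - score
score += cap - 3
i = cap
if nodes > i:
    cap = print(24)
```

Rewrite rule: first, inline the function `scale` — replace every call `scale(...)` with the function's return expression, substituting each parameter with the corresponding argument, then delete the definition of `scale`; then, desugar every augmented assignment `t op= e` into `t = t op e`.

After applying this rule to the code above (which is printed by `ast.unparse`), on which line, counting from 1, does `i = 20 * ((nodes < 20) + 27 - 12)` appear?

1

Transformed code:
i = 20 * ((nodes < 20) + 27 - 12)
score = i + nodes - 12
i = emit(7) * ((i <= cap) + nodes - 12)
for cap in score:
    i = i * (32 == nodes)
cap = cap + score[i]
score = nodes[22] - score
score = score + (cap - 3)
i = cap
if nodes > i:
    cap = print(24)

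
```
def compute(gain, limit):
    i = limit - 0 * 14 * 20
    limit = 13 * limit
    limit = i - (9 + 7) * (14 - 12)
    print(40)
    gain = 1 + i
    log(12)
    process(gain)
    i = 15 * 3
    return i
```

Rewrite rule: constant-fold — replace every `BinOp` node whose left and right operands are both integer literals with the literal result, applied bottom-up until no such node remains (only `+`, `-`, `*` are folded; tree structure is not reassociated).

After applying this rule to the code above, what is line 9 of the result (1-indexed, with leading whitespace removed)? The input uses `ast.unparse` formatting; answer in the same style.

i = 45

Transformed code:
def compute(gain, limit):
    i = limit - 0
    limit = 13 * limit
    limit = i - 32
    print(40)
    gain = 1 + i
    log(12)
    process(gain)
    i = 45
    return i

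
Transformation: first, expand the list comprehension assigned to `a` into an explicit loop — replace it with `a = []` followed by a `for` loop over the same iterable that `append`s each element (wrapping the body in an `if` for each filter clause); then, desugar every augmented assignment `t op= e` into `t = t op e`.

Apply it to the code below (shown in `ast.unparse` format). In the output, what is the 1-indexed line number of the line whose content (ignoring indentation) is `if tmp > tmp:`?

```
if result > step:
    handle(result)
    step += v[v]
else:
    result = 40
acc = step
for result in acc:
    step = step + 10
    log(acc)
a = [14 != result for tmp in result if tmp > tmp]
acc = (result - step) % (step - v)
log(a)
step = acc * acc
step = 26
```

Transformed code:
if result > step:
    handle(result)
    step = step + v[v]
else:
    result = 40
acc = step
for result in acc:
    step = step + 10
    log(acc)
a = []
for tmp in result:
    if tmp > tmp:
        a.append(14 != result)
acc = (result - step) % (step - v)
log(a)
step = acc * acc
step = 26

12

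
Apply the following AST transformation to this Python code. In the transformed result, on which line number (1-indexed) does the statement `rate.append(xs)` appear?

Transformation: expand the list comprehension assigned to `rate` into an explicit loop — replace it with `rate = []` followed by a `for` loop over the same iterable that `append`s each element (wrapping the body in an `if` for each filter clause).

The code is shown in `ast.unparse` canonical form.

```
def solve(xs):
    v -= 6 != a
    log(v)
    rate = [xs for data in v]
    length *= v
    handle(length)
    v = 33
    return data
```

Transformed code:
def solve(xs):
    v -= 6 != a
    log(v)
    rate = []
    for data in v:
        rate.append(xs)
    length *= v
    handle(length)
    v = 33
    return data

6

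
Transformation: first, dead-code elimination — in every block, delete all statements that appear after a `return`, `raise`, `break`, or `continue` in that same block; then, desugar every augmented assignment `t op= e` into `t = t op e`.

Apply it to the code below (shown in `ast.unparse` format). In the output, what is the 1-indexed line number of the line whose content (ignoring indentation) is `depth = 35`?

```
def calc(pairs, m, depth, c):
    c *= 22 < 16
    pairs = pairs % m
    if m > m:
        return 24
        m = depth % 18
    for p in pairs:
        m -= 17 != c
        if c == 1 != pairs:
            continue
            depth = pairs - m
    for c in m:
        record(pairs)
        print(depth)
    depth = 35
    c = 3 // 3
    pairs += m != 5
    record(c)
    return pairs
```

13

Transformed code:
def calc(pairs, m, depth, c):
    c = c * (22 < 16)
    pairs = pairs % m
    if m > m:
        return 24
    for p in pairs:
        m = m - (17 != c)
        if c == 1 != pairs:
            continue
    for c in m:
        record(pairs)
        print(depth)
    depth = 35
    c = 3 // 3
    pairs = pairs + (m != 5)
    record(c)
    return pairs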